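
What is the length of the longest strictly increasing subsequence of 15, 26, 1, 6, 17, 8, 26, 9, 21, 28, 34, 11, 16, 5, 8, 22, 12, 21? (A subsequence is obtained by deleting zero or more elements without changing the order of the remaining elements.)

7

One longest increasing subsequence is 1, 6, 8, 9, 21, 28, 34 (positions 3,4,6,8,9,10,11), of length 7; no longer one exists.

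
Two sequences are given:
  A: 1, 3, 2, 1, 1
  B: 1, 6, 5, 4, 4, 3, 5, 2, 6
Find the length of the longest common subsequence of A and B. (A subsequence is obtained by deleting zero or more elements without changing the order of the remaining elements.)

Backtracking the LCS table gives one alignment: 1 (A1,B1) → 3 (A2,B6) → 2 (A3,B8).
So the longest common subsequence has length 3.

3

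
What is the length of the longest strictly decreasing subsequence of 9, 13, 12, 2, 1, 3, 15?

Let dp[i] be the longest decreasing subsequence ending at position i. Then dp = [1, 1, 2, 3, 4, 3, 1].
The maximum is 4; one witness is 13, 12, 2, 1 at positions 2,3,4,5.

4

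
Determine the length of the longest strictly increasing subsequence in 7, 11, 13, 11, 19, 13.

4

Scanning left to right, the best length ending at each element is: 7→1, 11→2, 13→3, 11→2, 19→4, 13→3.
So the longest increasing subsequence has length 4, e.g. 7, 11, 13, 19.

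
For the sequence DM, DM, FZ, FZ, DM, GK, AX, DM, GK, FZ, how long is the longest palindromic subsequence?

One longest palindromic subsequence is DM DM FZ FZ DM DM (positions 1,2,3,4,5,8); it reads the same forward and backward, and the interval DP gives dp[1][10] = 6.

6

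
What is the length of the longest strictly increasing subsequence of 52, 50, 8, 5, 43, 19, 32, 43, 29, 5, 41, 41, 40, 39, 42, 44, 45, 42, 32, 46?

Scanning left to right, the best length ending at each element is: 52→1, 50→1, 8→1, 5→1, 43→2, 19→2, 32→3, 43→4, 29→3, 5→1, 41→4, 41→4, 40→4, 39→4, 42→5, 44→6, 45→7, 42→5, 32→4, 46→8.
So the longest increasing subsequence has length 8, e.g. 8, 19, 32, 41, 42, 44, 45, 46.

8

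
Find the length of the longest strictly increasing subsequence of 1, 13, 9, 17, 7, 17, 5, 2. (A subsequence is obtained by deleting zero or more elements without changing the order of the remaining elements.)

One longest increasing subsequence is 1, 13, 17 (positions 1,2,4), of length 3; no longer one exists.

3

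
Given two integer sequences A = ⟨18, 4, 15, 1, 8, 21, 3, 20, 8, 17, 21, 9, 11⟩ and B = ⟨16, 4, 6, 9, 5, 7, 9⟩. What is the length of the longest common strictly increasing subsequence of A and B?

2

A longest common strictly increasing subsequence is 4, 9 (length 2); it appears in order in both A and B, and no longer such subsequence exists.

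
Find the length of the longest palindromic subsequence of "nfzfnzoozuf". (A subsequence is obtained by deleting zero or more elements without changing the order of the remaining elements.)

One longest palindromic subsequence is fzoozf (positions 2,6,7,8,9,11); it reads the same forward and backward, and the interval DP gives dp[1][11] = 6.

6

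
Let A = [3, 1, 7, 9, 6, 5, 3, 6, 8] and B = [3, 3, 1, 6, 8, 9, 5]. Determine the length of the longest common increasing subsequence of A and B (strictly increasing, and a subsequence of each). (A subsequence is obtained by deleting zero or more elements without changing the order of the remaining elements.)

For each value that appears in both, track the longest common increasing run ending there.
The best achievable length is 3; one witness is 3, 6, 8 (A-positions 1,5,9, B-positions 1,4,5).

3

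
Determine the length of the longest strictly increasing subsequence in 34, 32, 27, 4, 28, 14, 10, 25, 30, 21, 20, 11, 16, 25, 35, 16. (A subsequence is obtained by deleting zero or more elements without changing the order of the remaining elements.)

Scanning left to right, the best length ending at each element is: 34→1, 32→1, 27→1, 4→1, 28→2, 14→2, 10→2, 25→3, 30→4, 21→3, 20→3, 11→3, 16→4, 25→5, 35→6, 16→4.
So the longest increasing subsequence has length 6, e.g. 4, 10, 11, 16, 25, 35.

6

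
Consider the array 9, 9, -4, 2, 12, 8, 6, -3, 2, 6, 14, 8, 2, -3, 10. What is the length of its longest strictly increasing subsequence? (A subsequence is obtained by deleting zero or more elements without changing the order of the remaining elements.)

6

One longest increasing subsequence is -4, -3, 2, 6, 8, 10 (positions 3,8,9,10,12,15), of length 6; no longer one exists.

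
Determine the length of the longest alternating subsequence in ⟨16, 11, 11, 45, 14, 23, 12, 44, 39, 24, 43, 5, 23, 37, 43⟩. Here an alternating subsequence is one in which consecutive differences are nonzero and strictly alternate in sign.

11

Track the best alternating length ending on an up-step vs a down-step at each position: up/down = 1/1, 1/2, 1/2, 3/1, 3/4, 5/4, 3/6, 7/4, 7/8, 7/8, 9/8, 1/10, 11/10, 11/10, 11/8.
The maximum over both is 11; one such subsequence is 16, 11, 45, 14, 23, 12, 44, 39, 43, 5, 23.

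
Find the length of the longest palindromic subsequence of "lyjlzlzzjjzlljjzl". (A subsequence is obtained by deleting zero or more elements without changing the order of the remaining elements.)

One longest palindromic subsequence is ljllzjjzlljl (positions 1,3,4,6,7,9,10,11,12,13,15,17); it reads the same forward and backward, and the interval DP gives dp[1][17] = 12.

12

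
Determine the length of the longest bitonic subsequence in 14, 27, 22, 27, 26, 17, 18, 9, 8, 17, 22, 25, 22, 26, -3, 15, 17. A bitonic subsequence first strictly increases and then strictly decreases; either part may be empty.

8

One longest bitonic subsequence is 14, 22, 27, 26, 18, 9, 8, -3 (positions 1,3,4,5,7,8,9,15): it rises to 27 then falls. Length 8 is optimal.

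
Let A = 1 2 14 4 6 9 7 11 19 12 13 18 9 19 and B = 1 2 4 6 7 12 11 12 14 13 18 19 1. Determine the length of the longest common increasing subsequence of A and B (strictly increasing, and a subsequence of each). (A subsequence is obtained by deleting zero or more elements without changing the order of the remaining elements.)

10

A longest common strictly increasing subsequence is 1, 2, 4, 6, 7, 11, 12, 13, 18, 19 (length 10); it appears in order in both A and B, and no longer such subsequence exists.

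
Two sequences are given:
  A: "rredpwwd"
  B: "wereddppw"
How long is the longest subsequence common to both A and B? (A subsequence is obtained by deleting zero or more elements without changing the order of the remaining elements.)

5

Backtracking the LCS table gives one alignment: r (A2,B3) → e (A3,B4) → d (A4,B6) → p (A5,B8) → w (A7,B9).
So the longest common subsequence has length 5.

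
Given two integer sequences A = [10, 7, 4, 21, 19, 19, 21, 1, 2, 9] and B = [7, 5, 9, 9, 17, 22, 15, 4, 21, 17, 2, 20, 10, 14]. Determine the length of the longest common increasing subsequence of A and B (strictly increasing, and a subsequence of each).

2

A longest common strictly increasing subsequence is 7, 9 (length 2); it appears in order in both A and B, and no longer such subsequence exists.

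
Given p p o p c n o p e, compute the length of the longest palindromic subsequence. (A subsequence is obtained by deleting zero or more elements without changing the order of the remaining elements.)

Using dp[i][j] = 2 + dp[i+1][j−1] if the ends match, else max(dp[i+1][j], dp[i][j−1]):
dp[1][9] = 5. A witness is ponop at positions 2,3,6,7,8.

5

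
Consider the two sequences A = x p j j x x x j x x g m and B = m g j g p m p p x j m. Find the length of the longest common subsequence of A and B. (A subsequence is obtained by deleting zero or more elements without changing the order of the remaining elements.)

Backtracking the LCS table gives one alignment: p (A2,B8) → x (A7,B9) → j (A8,B10) → m (A12,B11).
So the longest common subsequence has length 4.

4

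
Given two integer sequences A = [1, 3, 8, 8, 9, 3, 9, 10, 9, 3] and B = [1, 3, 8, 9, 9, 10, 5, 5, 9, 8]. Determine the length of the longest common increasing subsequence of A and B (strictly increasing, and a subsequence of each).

5

A longest common strictly increasing subsequence is 1, 3, 8, 9, 10 (length 5); it appears in order in both A and B, and no longer such subsequence exists.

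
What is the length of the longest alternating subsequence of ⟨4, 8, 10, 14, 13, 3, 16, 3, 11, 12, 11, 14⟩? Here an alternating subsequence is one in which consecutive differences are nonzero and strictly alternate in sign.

8

A longest alternating subsequence is 4, 14, 13, 16, 3, 12, 11, 14 (positions 1,4,5,7,8,10,11,12); its 7 consecutive differences strictly alternate in sign, and length 8 is optimal.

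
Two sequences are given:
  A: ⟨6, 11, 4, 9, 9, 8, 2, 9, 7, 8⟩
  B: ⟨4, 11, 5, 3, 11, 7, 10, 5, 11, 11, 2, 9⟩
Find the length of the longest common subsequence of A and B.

A longest common subsequence is 11, 2, 9 (length 3); the LCS DP confirms no longer common subsequence exists.

3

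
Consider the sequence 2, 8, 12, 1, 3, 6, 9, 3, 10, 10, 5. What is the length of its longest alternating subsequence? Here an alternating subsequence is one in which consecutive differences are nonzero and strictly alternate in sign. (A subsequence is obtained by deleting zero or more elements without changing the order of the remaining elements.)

7

Track the best alternating length ending on an up-step vs a down-step at each position: up/down = 1/1, 2/1, 2/1, 1/3, 4/3, 4/3, 4/3, 4/5, 6/3, 6/3, 6/7.
The maximum over both is 7; one such subsequence is 2, 8, 1, 6, 3, 10, 5.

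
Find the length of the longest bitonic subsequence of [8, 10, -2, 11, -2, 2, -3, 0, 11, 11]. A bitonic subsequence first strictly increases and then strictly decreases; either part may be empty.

5

Let inc[i] be the LIS ending at i and dec[i] the longest strictly decreasing subsequence starting at i. inc = [1, 2, 1, 3, 1, 2, 1, 2, 3, 3], dec = [3, 3, 2, 3, 2, 2, 1, 1, 1, 1].
max_i inc[i]+dec[i]−1 = 5, with one witness 8, 10, 11, 2, 0.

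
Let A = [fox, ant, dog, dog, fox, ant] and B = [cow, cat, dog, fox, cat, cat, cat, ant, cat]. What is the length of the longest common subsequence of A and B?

A longest common subsequence is dog, fox, ant (length 3); the LCS DP confirms no longer common subsequence exists.

3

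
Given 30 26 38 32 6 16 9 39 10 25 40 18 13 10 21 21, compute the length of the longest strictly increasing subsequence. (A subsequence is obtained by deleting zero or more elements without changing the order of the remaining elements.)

Let dp[i] be the longest increasing subsequence ending at position i. Then dp = [1, 1, 2, 2, 1, 2, 2, 3, 3, 4, 5, 4, 4, 3, 5, 5].
The maximum is 5; one witness is 6, 9, 10, 25, 40 at positions 5,7,9,10,11.

5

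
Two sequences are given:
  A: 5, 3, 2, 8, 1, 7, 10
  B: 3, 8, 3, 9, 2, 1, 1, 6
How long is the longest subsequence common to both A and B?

3

Backtracking the LCS table gives one alignment: 3 (A2,B3) → 2 (A3,B5) → 1 (A5,B7).
So the longest common subsequence has length 3.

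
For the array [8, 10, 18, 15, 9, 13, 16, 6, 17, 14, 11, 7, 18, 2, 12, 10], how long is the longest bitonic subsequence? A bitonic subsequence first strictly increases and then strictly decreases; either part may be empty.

Let inc[i] be the LIS ending at i and dec[i] the longest strictly decreasing subsequence starting at i. inc = [1, 2, 3, 3, 2, 3, 4, 1, 5, 4, 3, 2, 6, 1, 4, 3], dec = [3, 4, 6, 5, 3, 4, 5, 2, 5, 4, 3, 2, 3, 1, 2, 1].
max_i inc[i]+dec[i]−1 = 9, with one witness 8, 10, 15, 16, 17, 14, 11, 7, 2.

9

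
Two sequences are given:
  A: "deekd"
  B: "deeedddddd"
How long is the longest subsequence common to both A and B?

A longest common subsequence is deed (length 4); the LCS DP confirms no longer common subsequence exists.

4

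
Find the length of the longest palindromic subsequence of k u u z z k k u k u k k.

One longest palindromic subsequence is kuukkuuk (positions 1,2,3,6,7,8,10,12); it reads the same forward and backward, and the interval DP gives dp[1][12] = 8.

8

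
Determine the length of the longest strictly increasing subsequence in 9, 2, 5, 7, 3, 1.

3

One longest increasing subsequence is 2, 5, 7 (positions 2,3,4), of length 3; no longer one exists.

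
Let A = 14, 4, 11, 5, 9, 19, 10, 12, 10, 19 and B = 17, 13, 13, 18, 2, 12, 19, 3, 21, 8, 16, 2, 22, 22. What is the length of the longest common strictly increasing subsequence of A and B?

2

A longest common strictly increasing subsequence is 12, 19 (length 2); it appears in order in both A and B, and no longer such subsequence exists.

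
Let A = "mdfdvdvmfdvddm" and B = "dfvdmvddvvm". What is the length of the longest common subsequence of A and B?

9

A longest common subsequence is dfvdmvddm (length 9); the LCS DP confirms no longer common subsequence exists.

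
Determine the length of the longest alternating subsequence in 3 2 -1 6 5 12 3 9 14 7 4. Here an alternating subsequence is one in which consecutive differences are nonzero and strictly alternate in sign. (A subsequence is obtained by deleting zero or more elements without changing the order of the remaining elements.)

8

A longest alternating subsequence is 3, 2, 6, 5, 12, 3, 9, 7 (positions 1,2,4,5,6,7,8,10); its 7 consecutive differences strictly alternate in sign, and length 8 is optimal.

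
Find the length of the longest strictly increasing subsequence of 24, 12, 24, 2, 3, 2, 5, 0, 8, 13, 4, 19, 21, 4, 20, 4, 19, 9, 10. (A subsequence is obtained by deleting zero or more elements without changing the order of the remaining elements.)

One longest increasing subsequence is 2, 3, 5, 8, 13, 19, 21 (positions 4,5,7,9,10,12,13), of length 7; no longer one exists.

7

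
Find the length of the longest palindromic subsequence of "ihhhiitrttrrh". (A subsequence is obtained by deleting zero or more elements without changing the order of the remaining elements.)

6

One longest palindromic subsequence is hrttrh (positions 2,8,9,10,12,13); it reads the same forward and backward, and the interval DP gives dp[1][13] = 6.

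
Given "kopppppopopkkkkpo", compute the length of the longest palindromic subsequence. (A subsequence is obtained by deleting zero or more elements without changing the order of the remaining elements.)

One longest palindromic subsequence is oppppppppo (positions 2,3,4,5,6,7,9,11,16,17); it reads the same forward and backward, and the interval DP gives dp[1][17] = 10.

10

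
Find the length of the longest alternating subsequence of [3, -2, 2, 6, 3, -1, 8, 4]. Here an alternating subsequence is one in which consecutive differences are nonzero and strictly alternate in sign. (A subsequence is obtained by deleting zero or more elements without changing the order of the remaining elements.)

Track the best alternating length ending on an up-step vs a down-step at each position: up/down = 1/1, 1/2, 3/2, 3/1, 3/4, 3/4, 5/1, 5/6.
The maximum over both is 6; one such subsequence is 3, -2, 6, 3, 8, 4.

6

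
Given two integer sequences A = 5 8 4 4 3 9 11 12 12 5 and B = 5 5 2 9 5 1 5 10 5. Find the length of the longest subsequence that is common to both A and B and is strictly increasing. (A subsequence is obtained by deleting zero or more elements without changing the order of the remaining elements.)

2

A longest common strictly increasing subsequence is 5, 9 (length 2); it appears in order in both A and B, and no longer such subsequence exists.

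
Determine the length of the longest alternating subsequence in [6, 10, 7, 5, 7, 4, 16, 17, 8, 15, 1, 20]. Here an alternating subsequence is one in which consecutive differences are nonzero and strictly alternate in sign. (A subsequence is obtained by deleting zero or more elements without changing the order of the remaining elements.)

Track the best alternating length ending on an up-step vs a down-step at each position: up/down = 1/1, 2/1, 2/3, 1/3, 4/3, 1/5, 6/1, 6/1, 6/7, 8/7, 1/9, 10/1.
The maximum over both is 10; one such subsequence is 6, 10, 5, 7, 4, 16, 8, 15, 1, 20.

10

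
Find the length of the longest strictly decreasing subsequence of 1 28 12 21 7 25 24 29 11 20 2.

Scanning left to right, the best length ending at each element is: 1→1, 28→1, 12→2, 21→2, 7→3, 25→2, 24→3, 29→1, 11→4, 20→4, 2→5.
So the longest decreasing subsequence has length 5, e.g. 28, 25, 24, 11, 2.

5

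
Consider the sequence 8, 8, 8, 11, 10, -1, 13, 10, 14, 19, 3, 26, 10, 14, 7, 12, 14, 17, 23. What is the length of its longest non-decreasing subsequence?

10

Scanning left to right, the best length ending at each element is: 8→1, 8→2, 8→3, 11→4, 10→4, -1→1, 13→5, 10→5, 14→6, 19→7, 3→2, 26→8, 10→6, 14→7, 7→3, 12→7, 14→8, 17→9, 23→10.
So the longest non-decreasing subsequence has length 10, e.g. 8, 8, 8, 11, 13, 14, 14, 14, 17, 23.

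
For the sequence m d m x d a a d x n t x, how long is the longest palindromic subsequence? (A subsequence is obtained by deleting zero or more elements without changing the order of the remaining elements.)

One longest palindromic subsequence is xdaadx (positions 4,5,6,7,8,12); it reads the same forward and backward, and the interval DP gives dp[1][12] = 6.

6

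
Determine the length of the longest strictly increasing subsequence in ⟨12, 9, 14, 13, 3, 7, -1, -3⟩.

One longest increasing subsequence is 12, 14 (positions 1,3), of length 2; no longer one exists.

2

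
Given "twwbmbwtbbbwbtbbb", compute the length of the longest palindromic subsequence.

One longest palindromic subsequence is bbtbbbbtbb (positions 4,6,8,9,10,11,13,14,16,17); it reads the same forward and backward, and the interval DP gives dp[1][17] = 10.

10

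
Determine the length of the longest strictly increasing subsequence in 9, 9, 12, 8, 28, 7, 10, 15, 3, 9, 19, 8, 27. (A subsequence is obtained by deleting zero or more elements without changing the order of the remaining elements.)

Scanning left to right, the best length ending at each element is: 9→1, 9→1, 12→2, 8→1, 28→3, 7→1, 10→2, 15→3, 3→1, 9→2, 19→4, 8→2, 27→5.
So the longest increasing subsequence has length 5, e.g. 9, 12, 15, 19, 27.

5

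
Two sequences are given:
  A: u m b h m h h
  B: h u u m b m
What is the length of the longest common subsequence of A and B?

Backtracking the LCS table gives one alignment: u (A1,B3) → m (A2,B4) → b (A3,B5) → m (A5,B6).
So the longest common subsequence has length 4.

4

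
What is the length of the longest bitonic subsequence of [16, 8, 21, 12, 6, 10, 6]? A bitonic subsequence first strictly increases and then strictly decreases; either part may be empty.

Let inc[i] be the LIS ending at i and dec[i] the longest strictly decreasing subsequence starting at i. inc = [1, 1, 2, 2, 1, 2, 1], dec = [4, 2, 4, 3, 1, 2, 1].
max_i inc[i]+dec[i]−1 = 5, with one witness 16, 21, 12, 10, 6.

5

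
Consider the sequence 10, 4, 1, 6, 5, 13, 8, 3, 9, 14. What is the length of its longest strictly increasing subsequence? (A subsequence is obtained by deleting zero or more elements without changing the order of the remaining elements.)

One longest increasing subsequence is 4, 6, 8, 9, 14 (positions 2,4,7,9,10), of length 5; no longer one exists.

5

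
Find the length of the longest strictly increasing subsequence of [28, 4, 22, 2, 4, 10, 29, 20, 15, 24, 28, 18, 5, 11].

6

Scanning left to right, the best length ending at each element is: 28→1, 4→1, 22→2, 2→1, 4→2, 10→3, 29→4, 20→4, 15→4, 24→5, 28→6, 18→5, 5→3, 11→4.
So the longest increasing subsequence has length 6, e.g. 2, 4, 10, 20, 24, 28.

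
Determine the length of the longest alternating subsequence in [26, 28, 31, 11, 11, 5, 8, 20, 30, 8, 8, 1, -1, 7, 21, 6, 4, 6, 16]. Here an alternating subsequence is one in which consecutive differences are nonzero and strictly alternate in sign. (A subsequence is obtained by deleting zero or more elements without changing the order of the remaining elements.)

8

Track the best alternating length ending on an up-step vs a down-step at each position: up/down = 1/1, 2/1, 2/1, 1/3, 1/3, 1/3, 4/3, 4/3, 4/3, 4/5, 4/5, 1/5, 1/5, 6/5, 6/5, 6/7, 6/7, 8/7, 8/7.
The maximum over both is 8; one such subsequence is 26, 28, 5, 8, 1, 7, 4, 6.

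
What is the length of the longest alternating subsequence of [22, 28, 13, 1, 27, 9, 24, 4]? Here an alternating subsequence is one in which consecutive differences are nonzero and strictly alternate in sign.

7

A longest alternating subsequence is 22, 28, 13, 27, 9, 24, 4 (positions 1,2,3,5,6,7,8); its 6 consecutive differences strictly alternate in sign, and length 7 is optimal.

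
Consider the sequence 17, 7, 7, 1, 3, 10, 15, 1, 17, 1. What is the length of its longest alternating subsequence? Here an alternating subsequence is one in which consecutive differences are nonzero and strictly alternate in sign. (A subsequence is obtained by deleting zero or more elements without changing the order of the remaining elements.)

6

A longest alternating subsequence is 17, 1, 3, 1, 17, 1 (positions 1,4,5,8,9,10); its 5 consecutive differences strictly alternate in sign, and length 6 is optimal.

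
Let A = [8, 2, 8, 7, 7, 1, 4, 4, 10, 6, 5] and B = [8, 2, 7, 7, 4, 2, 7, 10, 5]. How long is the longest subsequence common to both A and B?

A longest common subsequence is 8, 2, 7, 7, 4, 10, 5 (length 7); the LCS DP confirms no longer common subsequence exists.

7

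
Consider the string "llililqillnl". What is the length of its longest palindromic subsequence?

9

Using dp[i][j] = 2 + dp[i+1][j−1] if the ends match, else max(dp[i+1][j], dp[i][j−1]):
dp[1][12] = 9. A witness is llliqilll at positions 1,2,4,5,7,8,9,10,12.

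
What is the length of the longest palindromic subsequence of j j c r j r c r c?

Using dp[i][j] = 2 + dp[i+1][j−1] if the ends match, else max(dp[i+1][j], dp[i][j−1]):
dp[1][9] = 5. A witness is crcrc at positions 3,4,7,8,9.

5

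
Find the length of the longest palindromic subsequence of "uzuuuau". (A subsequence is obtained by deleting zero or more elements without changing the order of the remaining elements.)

Using dp[i][j] = 2 + dp[i+1][j−1] if the ends match, else max(dp[i+1][j], dp[i][j−1]):
dp[1][7] = 5. A witness is uuuuu at positions 1,3,4,5,7.

5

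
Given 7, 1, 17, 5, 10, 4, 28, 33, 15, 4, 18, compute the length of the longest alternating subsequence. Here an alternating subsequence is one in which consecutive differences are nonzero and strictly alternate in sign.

9

A longest alternating subsequence is 7, 1, 17, 5, 10, 4, 28, 15, 18 (positions 1,2,3,4,5,6,7,9,11); its 8 consecutive differences strictly alternate in sign, and length 9 is optimal.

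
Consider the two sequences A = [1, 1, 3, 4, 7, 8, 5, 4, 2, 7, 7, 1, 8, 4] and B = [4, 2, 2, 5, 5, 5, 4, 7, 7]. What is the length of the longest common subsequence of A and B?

5

A longest common subsequence is 4, 5, 4, 7, 7 (length 5); the LCS DP confirms no longer common subsequence exists.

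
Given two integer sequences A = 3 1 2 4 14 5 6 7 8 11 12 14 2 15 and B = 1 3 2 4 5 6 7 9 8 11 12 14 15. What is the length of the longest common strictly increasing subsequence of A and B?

11

A longest common strictly increasing subsequence is 1, 2, 4, 5, 6, 7, 8, 11, 12, 14, 15 (length 11); it appears in order in both A and B, and no longer such subsequence exists.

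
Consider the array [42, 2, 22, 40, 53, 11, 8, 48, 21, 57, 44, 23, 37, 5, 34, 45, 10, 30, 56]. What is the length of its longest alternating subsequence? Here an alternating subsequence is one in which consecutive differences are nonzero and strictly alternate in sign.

A longest alternating subsequence is 42, 2, 22, 11, 48, 21, 57, 23, 37, 5, 34, 10, 30 (positions 1,2,3,6,8,9,10,12,13,14,15,17,18); its 12 consecutive differences strictly alternate in sign, and length 13 is optimal.

13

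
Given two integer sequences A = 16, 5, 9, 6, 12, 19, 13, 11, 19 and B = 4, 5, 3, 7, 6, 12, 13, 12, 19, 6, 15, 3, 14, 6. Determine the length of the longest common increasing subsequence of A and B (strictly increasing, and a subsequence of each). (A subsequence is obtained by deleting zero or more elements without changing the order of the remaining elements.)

5

For each value that appears in both, track the longest common increasing run ending there.
The best achievable length is 5; one witness is 5, 6, 12, 13, 19 (A-positions 2,4,5,7,9, B-positions 2,5,6,7,9).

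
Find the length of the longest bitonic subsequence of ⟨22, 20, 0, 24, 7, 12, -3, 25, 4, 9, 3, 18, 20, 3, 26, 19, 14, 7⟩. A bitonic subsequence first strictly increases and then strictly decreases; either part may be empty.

9

One longest bitonic subsequence is 0, 7, 12, 18, 20, 26, 19, 14, 7 (positions 3,5,6,12,13,15,16,17,18): it rises to 26 then falls. Length 9 is optimal.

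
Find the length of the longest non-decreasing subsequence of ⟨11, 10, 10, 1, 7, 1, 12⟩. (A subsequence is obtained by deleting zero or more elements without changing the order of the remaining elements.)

3

Scanning left to right, the best length ending at each element is: 11→1, 10→1, 10→2, 1→1, 7→2, 1→2, 12→3.
So the longest non-decreasing subsequence has length 3, e.g. 10, 10, 12.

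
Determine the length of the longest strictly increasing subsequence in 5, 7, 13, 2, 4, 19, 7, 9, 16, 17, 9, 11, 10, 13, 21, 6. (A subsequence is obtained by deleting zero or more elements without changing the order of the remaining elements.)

7

Let dp[i] be the longest increasing subsequence ending at position i. Then dp = [1, 2, 3, 1, 2, 4, 3, 4, 5, 6, 4, 5, 5, 6, 7, 3].
The maximum is 7; one witness is 2, 4, 7, 9, 16, 17, 21 at positions 4,5,7,8,9,10,15.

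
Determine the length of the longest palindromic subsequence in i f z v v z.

Using dp[i][j] = 2 + dp[i+1][j−1] if the ends match, else max(dp[i+1][j], dp[i][j−1]):
dp[1][6] = 4. A witness is zvvz at positions 3,4,5,6.

4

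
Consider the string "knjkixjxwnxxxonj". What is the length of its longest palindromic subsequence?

One longest palindromic subsequence is jnxxxnj (positions 3,10,11,12,13,15,16); it reads the same forward and backward, and the interval DP gives dp[1][16] = 7.

7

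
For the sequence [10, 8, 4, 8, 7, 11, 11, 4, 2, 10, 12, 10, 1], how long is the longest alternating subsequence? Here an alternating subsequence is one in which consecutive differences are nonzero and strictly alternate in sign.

8

Track the best alternating length ending on an up-step vs a down-step at each position: up/down = 1/1, 1/2, 1/2, 3/2, 3/4, 5/1, 5/1, 1/6, 1/6, 7/6, 7/1, 7/8, 1/8.
The maximum over both is 8; one such subsequence is 10, 4, 8, 7, 11, 4, 12, 10.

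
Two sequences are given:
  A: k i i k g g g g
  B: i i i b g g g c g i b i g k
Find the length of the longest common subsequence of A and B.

6

Backtracking the LCS table gives one alignment: i (A2,B2) → i (A3,B3) → g (A5,B6) → g (A6,B7) → g (A7,B9) → g (A8,B13).
So the longest common subsequence has length 6.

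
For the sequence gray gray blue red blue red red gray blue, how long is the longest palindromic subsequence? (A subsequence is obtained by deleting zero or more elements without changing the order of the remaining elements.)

Using dp[i][j] = 2 + dp[i+1][j−1] if the ends match, else max(dp[i+1][j], dp[i][j−1]):
dp[1][9] = 5. A witness is blue red red red blue at positions 3,4,6,7,9.

5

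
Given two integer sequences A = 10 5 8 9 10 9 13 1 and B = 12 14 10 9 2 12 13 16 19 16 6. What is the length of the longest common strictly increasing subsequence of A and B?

2

A longest common strictly increasing subsequence is 10, 13 (length 2); it appears in order in both A and B, and no longer such subsequence exists.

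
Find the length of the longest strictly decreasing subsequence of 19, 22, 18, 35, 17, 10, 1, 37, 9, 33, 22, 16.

5

Scanning left to right, the best length ending at each element is: 19→1, 22→1, 18→2, 35→1, 17→3, 10→4, 1→5, 37→1, 9→5, 33→2, 22→3, 16→4.
So the longest decreasing subsequence has length 5, e.g. 19, 18, 17, 10, 1.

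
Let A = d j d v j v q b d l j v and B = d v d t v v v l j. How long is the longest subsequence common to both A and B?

6

A longest common subsequence is ddvvlj (length 6); the LCS DP confirms no longer common subsequence exists.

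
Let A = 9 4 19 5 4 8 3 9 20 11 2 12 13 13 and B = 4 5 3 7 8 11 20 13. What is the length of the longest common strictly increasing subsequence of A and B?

5

For each value that appears in both, track the longest common increasing run ending there.
The best achievable length is 5; one witness is 4, 5, 8, 11, 13 (A-positions 2,4,6,10,13, B-positions 1,2,5,6,8).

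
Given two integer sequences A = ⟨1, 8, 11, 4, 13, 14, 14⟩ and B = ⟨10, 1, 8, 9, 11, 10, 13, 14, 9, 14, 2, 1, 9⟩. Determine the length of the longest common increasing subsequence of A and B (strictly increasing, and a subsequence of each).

5

A longest common strictly increasing subsequence is 1, 8, 11, 13, 14 (length 5); it appears in order in both A and B, and no longer such subsequence exists.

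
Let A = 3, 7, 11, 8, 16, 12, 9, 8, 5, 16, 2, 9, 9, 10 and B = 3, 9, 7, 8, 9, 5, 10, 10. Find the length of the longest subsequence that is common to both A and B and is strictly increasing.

5

A longest common strictly increasing subsequence is 3, 7, 8, 9, 10 (length 5); it appears in order in both A and B, and no longer such subsequence exists.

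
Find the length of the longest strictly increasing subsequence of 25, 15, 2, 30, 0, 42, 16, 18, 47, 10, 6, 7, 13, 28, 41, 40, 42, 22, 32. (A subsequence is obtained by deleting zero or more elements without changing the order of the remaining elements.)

7

Let dp[i] be the longest increasing subsequence ending at position i. Then dp = [1, 1, 1, 2, 1, 3, 2, 3, 4, 2, 2, 3, 4, 5, 6, 6, 7, 5, 6].
The maximum is 7; one witness is 2, 6, 7, 13, 28, 41, 42 at positions 3,11,12,13,14,15,17.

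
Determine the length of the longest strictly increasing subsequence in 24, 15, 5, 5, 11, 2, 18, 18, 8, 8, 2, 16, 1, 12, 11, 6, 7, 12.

4

One longest increasing subsequence is 5, 8, 11, 12 (positions 3,9,15,18), of length 4; no longer one exists.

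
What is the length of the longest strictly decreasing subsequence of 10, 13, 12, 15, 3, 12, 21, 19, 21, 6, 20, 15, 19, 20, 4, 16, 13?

5

Scanning left to right, the best length ending at each element is: 10→1, 13→1, 12→2, 15→1, 3→3, 12→2, 21→1, 19→2, 21→1, 6→3, 20→2, 15→3, 19→3, 20→2, 4→4, 16→4, 13→5.
So the longest decreasing subsequence has length 5, e.g. 21, 20, 19, 16, 13.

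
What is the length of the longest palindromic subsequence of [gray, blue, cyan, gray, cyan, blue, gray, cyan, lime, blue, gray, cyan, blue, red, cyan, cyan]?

Using dp[i][j] = 2 + dp[i+1][j−1] if the ends match, else max(dp[i+1][j], dp[i][j−1]):
dp[1][16] = 9. A witness is cyan cyan blue cyan gray cyan blue cyan cyan at positions 3,5,6,8,11,12,13,15,16.

9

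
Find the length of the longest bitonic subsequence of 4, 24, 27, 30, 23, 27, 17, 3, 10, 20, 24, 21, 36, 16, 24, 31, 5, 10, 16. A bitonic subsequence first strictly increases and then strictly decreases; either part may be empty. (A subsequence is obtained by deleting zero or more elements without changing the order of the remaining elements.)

Let inc[i] be the LIS ending at i and dec[i] the longest strictly decreasing subsequence starting at i. inc = [1, 2, 3, 4, 2, 3, 2, 1, 2, 3, 4, 4, 5, 3, 5, 6, 2, 3, 4], dec = [2, 5, 5, 6, 4, 5, 3, 1, 2, 3, 4, 3, 3, 2, 2, 2, 1, 1, 1].
max_i inc[i]+dec[i]−1 = 9, with one witness 4, 24, 27, 30, 27, 24, 21, 16, 10.

9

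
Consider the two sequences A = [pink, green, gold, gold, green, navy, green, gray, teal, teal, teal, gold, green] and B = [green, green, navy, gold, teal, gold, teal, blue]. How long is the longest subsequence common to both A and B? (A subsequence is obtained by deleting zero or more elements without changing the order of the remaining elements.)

Backtracking the LCS table gives one alignment: green (A2,B1) → green (A5,B2) → navy (A6,B3) → teal (A9,B5) → teal (A10,B7).
So the longest common subsequence has length 5.

5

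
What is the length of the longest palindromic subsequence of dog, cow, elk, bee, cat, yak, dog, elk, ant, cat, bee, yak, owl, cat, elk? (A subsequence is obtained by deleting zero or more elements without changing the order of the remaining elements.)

7

Using dp[i][j] = 2 + dp[i+1][j−1] if the ends match, else max(dp[i+1][j], dp[i][j−1]):
dp[1][15] = 7. A witness is elk cat yak bee yak cat elk at positions 3,5,6,11,12,14,15.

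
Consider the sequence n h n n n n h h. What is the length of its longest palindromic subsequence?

6

Using dp[i][j] = 2 + dp[i+1][j−1] if the ends match, else max(dp[i+1][j], dp[i][j−1]):
dp[1][8] = 6. A witness is hnnnnh at positions 2,3,4,5,6,8.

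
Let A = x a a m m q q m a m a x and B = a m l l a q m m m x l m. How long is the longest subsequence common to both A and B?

6

A longest common subsequence is aammmm (length 6); the LCS DP confirms no longer common subsequence exists.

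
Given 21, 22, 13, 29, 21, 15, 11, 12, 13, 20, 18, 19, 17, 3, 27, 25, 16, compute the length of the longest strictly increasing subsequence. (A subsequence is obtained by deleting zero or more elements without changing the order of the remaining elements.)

6

One longest increasing subsequence is 11, 12, 13, 18, 19, 27 (positions 7,8,9,11,12,15), of length 6; no longer one exists.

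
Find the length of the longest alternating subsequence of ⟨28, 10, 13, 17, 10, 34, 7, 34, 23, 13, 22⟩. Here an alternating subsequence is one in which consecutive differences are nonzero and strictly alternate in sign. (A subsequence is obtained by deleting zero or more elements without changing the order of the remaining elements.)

9

Track the best alternating length ending on an up-step vs a down-step at each position: up/down = 1/1, 1/2, 3/2, 3/2, 1/4, 5/1, 1/6, 7/1, 7/8, 7/8, 9/8.
The maximum over both is 9; one such subsequence is 28, 10, 13, 10, 34, 7, 34, 13, 22.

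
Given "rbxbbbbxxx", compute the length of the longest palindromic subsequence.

One longest palindromic subsequence is xbbbbx (positions 3,4,5,6,7,10); it reads the same forward and backward, and the interval DP gives dp[1][10] = 6.

6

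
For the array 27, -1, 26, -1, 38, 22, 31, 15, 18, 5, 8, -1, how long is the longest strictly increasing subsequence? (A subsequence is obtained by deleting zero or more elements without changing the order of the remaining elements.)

One longest increasing subsequence is -1, 26, 38 (positions 2,3,5), of length 3; no longer one exists.

3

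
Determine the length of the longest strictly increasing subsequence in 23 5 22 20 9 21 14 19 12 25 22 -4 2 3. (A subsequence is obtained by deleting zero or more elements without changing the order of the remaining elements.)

Let dp[i] be the longest increasing subsequence ending at position i. Then dp = [1, 1, 2, 2, 2, 3, 3, 4, 3, 5, 5, 1, 2, 3].
The maximum is 5; one witness is 5, 9, 14, 19, 25 at positions 2,5,7,8,10.

5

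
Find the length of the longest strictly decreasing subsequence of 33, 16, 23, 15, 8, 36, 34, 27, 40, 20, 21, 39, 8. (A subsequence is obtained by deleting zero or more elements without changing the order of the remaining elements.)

Let dp[i] be the longest decreasing subsequence ending at position i. Then dp = [1, 2, 2, 3, 4, 1, 2, 3, 1, 4, 4, 2, 5].
The maximum is 5; one witness is 36, 34, 27, 20, 8 at positions 6,7,8,10,13.

5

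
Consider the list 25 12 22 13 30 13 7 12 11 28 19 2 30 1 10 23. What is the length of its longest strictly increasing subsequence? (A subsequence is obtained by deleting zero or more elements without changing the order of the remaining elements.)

Scanning left to right, the best length ending at each element is: 25→1, 12→1, 22→2, 13→2, 30→3, 13→2, 7→1, 12→2, 11→2, 28→3, 19→3, 2→1, 30→4, 1→1, 10→2, 23→4.
So the longest increasing subsequence has length 4, e.g. 12, 22, 28, 30.

4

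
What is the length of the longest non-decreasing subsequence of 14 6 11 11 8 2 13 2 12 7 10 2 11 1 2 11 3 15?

Let dp[i] be the longest non-decreasing subsequence ending at position i. Then dp = [1, 1, 2, 3, 2, 1, 4, 2, 4, 3, 4, 3, 5, 1, 4, 6, 5, 7].
The maximum is 7; one witness is 2, 2, 7, 10, 11, 11, 15 at positions 6,8,10,11,13,16,18.

7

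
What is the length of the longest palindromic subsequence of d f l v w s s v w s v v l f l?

10

Using dp[i][j] = 2 + dp[i+1][j−1] if the ends match, else max(dp[i+1][j], dp[i][j−1]):
dp[1][15] = 10. A witness is flvwsswvlf at positions 2,3,4,5,6,7,9,12,13,14.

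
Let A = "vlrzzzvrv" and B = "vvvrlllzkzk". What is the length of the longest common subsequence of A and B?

4

A longest common subsequence is vlzz (length 4); the LCS DP confirms no longer common subsequence exists.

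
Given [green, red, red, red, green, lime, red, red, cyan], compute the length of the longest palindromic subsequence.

5

One longest palindromic subsequence is red red lime red red (positions 3,4,6,7,8); it reads the same forward and backward, and the interval DP gives dp[1][9] = 5.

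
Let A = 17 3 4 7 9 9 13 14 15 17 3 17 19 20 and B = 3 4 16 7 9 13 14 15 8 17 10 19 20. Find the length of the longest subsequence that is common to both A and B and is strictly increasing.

10

A longest common strictly increasing subsequence is 3, 4, 7, 9, 13, 14, 15, 17, 19, 20 (length 10); it appears in order in both A and B, and no longer such subsequence exists.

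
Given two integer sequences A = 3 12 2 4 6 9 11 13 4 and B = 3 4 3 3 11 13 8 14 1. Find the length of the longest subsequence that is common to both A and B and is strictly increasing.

For each value that appears in both, track the longest common increasing run ending there.
The best achievable length is 4; one witness is 3, 4, 11, 13 (A-positions 1,4,7,8, B-positions 1,2,5,6).

4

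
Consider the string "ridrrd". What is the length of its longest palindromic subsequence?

Using dp[i][j] = 2 + dp[i+1][j−1] if the ends match, else max(dp[i+1][j], dp[i][j−1]):
dp[1][6] = 4. A witness is drrd at positions 3,4,5,6.

4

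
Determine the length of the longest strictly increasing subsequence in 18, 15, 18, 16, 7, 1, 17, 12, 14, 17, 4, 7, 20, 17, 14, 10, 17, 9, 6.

5

Let dp[i] be the longest increasing subsequence ending at position i. Then dp = [1, 1, 2, 2, 1, 1, 3, 2, 3, 4, 2, 3, 5, 4, 4, 4, 5, 4, 3].
The maximum is 5; one witness is 7, 12, 14, 17, 20 at positions 5,8,9,10,13.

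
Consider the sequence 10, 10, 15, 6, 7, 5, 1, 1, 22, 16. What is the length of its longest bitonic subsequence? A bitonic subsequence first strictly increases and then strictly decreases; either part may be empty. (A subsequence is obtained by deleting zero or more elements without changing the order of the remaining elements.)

5

One longest bitonic subsequence is 10, 15, 7, 5, 1 (positions 1,3,5,6,8): it rises to 15 then falls. Length 5 is optimal.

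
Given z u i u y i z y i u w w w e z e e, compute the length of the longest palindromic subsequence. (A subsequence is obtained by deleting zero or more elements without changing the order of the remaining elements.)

9

Using dp[i][j] = 2 + dp[i+1][j−1] if the ends match, else max(dp[i+1][j], dp[i][j−1]):
dp[1][17] = 9. A witness is zuiyzyiuz at positions 1,2,3,5,7,8,9,10,15.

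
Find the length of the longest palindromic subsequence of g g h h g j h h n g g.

One longest palindromic subsequence is gghhjhhgg (positions 1,2,3,4,6,7,8,10,11); it reads the same forward and backward, and the interval DP gives dp[1][11] = 9.

9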